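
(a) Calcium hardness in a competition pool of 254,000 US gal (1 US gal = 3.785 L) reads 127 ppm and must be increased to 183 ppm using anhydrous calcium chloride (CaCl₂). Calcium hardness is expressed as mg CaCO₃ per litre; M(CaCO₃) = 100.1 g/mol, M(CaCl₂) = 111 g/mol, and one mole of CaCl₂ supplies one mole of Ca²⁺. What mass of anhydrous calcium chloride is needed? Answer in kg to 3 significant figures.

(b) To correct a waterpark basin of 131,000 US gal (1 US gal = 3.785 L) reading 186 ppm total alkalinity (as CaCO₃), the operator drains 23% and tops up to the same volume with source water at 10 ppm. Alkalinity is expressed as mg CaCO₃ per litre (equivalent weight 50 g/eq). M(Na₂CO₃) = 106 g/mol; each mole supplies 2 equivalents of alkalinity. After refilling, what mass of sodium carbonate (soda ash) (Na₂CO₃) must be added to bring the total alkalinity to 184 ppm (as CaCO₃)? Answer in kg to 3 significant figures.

(a) Volume: 254,000 US gal × 3.785 L/gal = 961,390 L.
(a) Hardness to add: (183 − 127) = 56 mg/L as CaCO₃ × 961,390 L = 53,840 g as CaCO₃.
(a) Moles of Ca²⁺ (1 mol Ca²⁺ ≡ 1 mol CaCO₃): 53,840 / 100.1 g/mol = 537.8 mol.
(a) Mass of CaCl₂: 537.8 × 111 = 59,700 g.

(b) Volume: 131,000 US gal × 3.785 L/gal = 495,835 L.
(b) After draining 23% and refilling: 186 × 0.77 + 10 × 0.23 = 145.52 ppm.
(b) Deficit to target: 184 − 145.52 = 38.48 mg/L.
(b) As CaCO₃: 38.48 mg/L × 495,835 L = 19,080 g; ÷ 50 g/eq ÷ 2 = 190.8 mol Na₂CO₃.
(b) Mass: 190.8 × 106 = 20,220 g.

(a) 59.7 kg; (b) 20.2 kg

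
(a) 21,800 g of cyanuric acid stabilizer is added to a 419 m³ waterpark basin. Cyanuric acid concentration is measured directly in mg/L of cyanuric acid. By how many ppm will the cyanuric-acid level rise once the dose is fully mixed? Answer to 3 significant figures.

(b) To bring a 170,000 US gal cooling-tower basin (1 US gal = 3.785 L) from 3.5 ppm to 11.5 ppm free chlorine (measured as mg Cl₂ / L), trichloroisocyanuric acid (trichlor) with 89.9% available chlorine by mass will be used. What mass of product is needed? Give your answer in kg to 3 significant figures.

(a) 52.0 ppm; (b) 5.73 kg

(a) Volume: 419 m³ = 419,000 L.
(a) Rise: 21,800 g / 419,000 L × 1000 = 52.03 mg/L.

(b) Volume: 170,000 US gal × 3.785 L/gal = 643,450 L.
(b) Chlorine deficit: 11.5 − 3.5 = 8 ppm = 8 mg/L as Cl₂.
(b) Cl₂ equivalent needed: 8 mg/L × 643,450 L = 5,148,000 mg = 5148 g.
(b) Product at 89.9% available chlorine: 5148 / 0.899 = 5726 g.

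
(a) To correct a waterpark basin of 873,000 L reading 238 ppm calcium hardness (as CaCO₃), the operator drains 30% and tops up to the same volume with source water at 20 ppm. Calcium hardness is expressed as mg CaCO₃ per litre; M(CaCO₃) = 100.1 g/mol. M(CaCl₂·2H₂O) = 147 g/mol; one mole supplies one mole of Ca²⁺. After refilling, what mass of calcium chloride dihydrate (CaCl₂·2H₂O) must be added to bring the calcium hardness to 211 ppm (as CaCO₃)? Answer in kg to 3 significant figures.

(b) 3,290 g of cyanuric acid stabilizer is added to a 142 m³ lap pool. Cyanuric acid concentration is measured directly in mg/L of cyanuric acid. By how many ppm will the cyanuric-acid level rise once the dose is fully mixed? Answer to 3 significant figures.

(a) 49.2 kg; (b) 23.2 ppm

(a) After draining 30% and refilling: 238 × 0.70 + 20 × 0.30 = 172.6 ppm.
(a) Deficit to target: 211 − 172.6 = 38.4 mg/L.
(a) As CaCO₃: 38.4 mg/L × 873,000 L = 33,520 g; ÷ 100.1 = 334.9 mol Ca²⁺.
(a) Mass: 334.9 × 147 = 49,230 g.

(b) Volume: 142 m³ = 142,000 L.
(b) Rise: 3,290 g / 142,000 L × 1000 = 23.17 mg/L.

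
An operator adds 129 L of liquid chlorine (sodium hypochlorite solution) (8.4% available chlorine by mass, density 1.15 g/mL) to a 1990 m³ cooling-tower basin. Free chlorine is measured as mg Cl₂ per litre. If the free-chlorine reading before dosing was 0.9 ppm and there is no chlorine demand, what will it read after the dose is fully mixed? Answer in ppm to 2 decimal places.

7.16 ppm

Volume: 1990 m³ = 1,990,000 L.
Mass of solution: 129 L × 1000 mL/L × 1.15 g/mL = 148,400 g.
Available chlorine delivered: 148,400 g × 0.084 = 12,460 g as Cl₂.
Concentration rise: 12,460 g / 1,990,000 L = 6.262 mg/L = 6.26 ppm.
Final FC: 0.9 + 6.26 = 7.16 ppm.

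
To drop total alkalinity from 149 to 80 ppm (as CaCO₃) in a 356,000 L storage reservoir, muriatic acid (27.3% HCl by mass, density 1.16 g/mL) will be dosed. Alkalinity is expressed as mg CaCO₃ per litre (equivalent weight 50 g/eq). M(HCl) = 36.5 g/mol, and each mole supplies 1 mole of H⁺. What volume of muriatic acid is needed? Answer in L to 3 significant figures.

56.6 L

Alkalinity to neutralize: (149 − 80) = 69 mg/L as CaCO₃ × 356,000 L = 24,560 g as CaCO₃.
Equivalents of H⁺ required: 24,560 ÷ 50 g/eq = 491.3 eq = 491.3 mol HCl.
Mass of HCl: 491.3 × 36.5 = 17,930 g.
Mass of 27.3% solution: 17,930 / 0.273 = 65,680 g.
Volume: 65,680 g ÷ 1.16 g/mL = 56,620 mL.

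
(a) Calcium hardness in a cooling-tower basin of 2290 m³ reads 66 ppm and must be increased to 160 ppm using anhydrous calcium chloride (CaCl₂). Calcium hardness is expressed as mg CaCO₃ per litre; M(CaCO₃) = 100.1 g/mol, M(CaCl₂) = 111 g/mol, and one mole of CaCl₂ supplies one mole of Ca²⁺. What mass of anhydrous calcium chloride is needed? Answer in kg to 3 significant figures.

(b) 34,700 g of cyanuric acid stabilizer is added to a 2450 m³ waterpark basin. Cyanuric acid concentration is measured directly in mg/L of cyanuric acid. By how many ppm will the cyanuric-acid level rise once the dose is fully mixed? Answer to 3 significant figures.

(a) Volume: 2290 m³ = 2,290,000 L.
(a) Hardness to add: (160 − 66) = 94 mg/L as CaCO₃ × 2,290,000 L = 215,300 g as CaCO₃.
(a) Moles of Ca²⁺ (1 mol Ca²⁺ ≡ 1 mol CaCO₃): 215,300 / 100.1 g/mol = 2150 mol.
(a) Mass of CaCl₂: 2150 × 111 = 238,700 g.

(b) Volume: 2450 m³ = 2,450,000 L.
(b) Rise: 34,700 g / 2,450,000 L × 1000 = 14.16 mg/L.

(a) 239 kg; (b) 14.2 ppm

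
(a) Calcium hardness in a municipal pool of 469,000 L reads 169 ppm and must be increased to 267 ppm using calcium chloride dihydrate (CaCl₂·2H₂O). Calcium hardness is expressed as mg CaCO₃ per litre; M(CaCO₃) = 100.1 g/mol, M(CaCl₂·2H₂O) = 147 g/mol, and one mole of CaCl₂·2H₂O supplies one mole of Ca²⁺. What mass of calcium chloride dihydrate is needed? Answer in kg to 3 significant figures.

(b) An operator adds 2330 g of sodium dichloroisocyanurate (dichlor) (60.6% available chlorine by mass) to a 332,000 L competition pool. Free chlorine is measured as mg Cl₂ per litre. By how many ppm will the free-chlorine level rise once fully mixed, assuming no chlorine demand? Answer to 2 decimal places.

(a) Hardness to add: (267 − 169) = 98 mg/L as CaCO₃ × 469,000 L = 45,960 g as CaCO₃.
(a) Moles of Ca²⁺ (1 mol Ca²⁺ ≡ 1 mol CaCO₃): 45,960 / 100.1 g/mol = 459.2 mol.
(a) Mass of CaCl₂·2H₂O: 459.2 × 147 = 67,500 g.

(b) Available chlorine delivered: 2330 g × 0.606 = 1412 g as Cl₂.
(b) Concentration rise: 1412 g / 332,000 L = 4.253 mg/L = 4.25 ppm.

(a) 67.5 kg; (b) 4.25 ppm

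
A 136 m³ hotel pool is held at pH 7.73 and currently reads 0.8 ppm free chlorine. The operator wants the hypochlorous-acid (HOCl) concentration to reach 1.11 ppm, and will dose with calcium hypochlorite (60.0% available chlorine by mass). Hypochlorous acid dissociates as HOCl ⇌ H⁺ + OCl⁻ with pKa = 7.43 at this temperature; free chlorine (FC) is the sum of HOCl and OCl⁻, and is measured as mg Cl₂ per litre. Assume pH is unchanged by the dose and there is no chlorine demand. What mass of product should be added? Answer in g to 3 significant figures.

572 g

Volume: 136 m³ = 136,000 L.
[OCl⁻]/[HOCl] = 10^(pH − pKa) = 10^(7.73 − 7.43) = 1.995; fraction as HOCl = 1/(1 + 1.995) = 0.3339.
Free chlorine required for 1.11 ppm HOCl: 1.11 / 0.3339 = 3.325 ppm.
FC to add: 3.325 − 0.8 = 2.525 mg/L as Cl₂.
Cl₂ equivalent: 2.525 mg/L × 136,000 L = 343.4 g.
Product at 60.0% available Cl: 343.4 / 0.6 = 572.3 g.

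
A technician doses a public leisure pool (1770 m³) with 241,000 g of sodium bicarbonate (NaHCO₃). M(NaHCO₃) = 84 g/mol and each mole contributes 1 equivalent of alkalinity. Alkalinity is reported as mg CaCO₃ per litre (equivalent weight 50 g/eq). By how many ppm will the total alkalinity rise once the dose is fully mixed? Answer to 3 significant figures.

Volume: 1770 m³ = 1,770,000 L.
Moles of NaHCO₃: 241,000 g ÷ 84 g/mol = 2869 mol → 2869 eq of alkalinity.
As CaCO₃: 2869 eq × 50 g/eq = 143,500 g.
Rise: 143,500 g / 1,770,000 L × 1000 = 81.05 mg/L.

81.0 ppm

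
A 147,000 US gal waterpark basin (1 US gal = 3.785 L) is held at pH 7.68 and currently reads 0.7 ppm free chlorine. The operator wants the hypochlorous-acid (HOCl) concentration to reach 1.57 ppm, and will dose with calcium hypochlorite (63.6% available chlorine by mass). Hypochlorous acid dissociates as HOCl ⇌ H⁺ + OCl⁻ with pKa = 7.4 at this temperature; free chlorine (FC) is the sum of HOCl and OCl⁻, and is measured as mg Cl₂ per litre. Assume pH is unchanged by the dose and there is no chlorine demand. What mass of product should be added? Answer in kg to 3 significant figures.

Volume: 147,000 US gal × 3.785 L/gal = 556,395 L.
[OCl⁻]/[HOCl] = 10^(pH − pKa) = 10^(7.68 − 7.4) = 1.905; fraction as HOCl = 1/(1 + 1.905) = 0.3442.
Free chlorine required for 1.57 ppm HOCl: 1.57 / 0.3442 = 4.562 ppm.
FC to add: 4.562 − 0.7 = 3.862 mg/L as Cl₂.
Cl₂ equivalent: 3.862 mg/L × 556,395 L = 2149 g.
Product at 63.6% available Cl: 2149 / 0.636 = 3378 g.

3.38 kg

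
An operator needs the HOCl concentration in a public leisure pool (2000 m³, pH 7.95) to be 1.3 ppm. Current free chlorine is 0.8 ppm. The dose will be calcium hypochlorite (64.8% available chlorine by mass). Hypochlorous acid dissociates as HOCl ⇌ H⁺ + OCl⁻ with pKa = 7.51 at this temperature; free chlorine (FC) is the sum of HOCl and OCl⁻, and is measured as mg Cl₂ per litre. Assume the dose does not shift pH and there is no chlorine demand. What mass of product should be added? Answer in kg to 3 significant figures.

Volume: 2000 m³ = 2,000,000 L.
[OCl⁻]/[HOCl] = 10^(pH − pKa) = 10^(7.95 − 7.51) = 2.754; fraction as HOCl = 1/(1 + 2.754) = 0.2664.
Free chlorine required for 1.3 ppm HOCl: 1.3 / 0.2664 = 4.88 ppm.
FC to add: 4.88 − 0.8 = 4.08 mg/L as Cl₂.
Cl₂ equivalent: 4.08 mg/L × 2,000,000 L = 8161 g.
Product at 64.8% available Cl: 8161 / 0.648 = 12,590 g.

12.6 kg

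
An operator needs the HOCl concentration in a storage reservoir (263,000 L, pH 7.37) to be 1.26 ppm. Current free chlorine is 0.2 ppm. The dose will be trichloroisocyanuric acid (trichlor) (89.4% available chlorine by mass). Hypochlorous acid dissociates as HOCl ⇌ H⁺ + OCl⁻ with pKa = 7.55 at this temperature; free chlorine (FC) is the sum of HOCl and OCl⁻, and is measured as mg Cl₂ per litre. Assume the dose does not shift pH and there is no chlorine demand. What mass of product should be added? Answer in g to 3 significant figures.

557 g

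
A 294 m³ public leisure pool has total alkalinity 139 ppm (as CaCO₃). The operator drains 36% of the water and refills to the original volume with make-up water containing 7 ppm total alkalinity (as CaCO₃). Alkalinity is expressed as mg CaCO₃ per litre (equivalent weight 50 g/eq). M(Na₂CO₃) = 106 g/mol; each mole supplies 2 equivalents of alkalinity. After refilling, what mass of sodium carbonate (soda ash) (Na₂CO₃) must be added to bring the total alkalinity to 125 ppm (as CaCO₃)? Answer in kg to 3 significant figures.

Volume: 294 m³ = 294,000 L.
After draining 36% and refilling: 139 × 0.64 + 7 × 0.36 = 91.48 ppm.
Deficit to target: 125 − 91.48 = 33.52 mg/L.
As CaCO₃: 33.52 mg/L × 294,000 L = 9855 g; ÷ 50 g/eq ÷ 2 = 98.55 mol Na₂CO₃.
Mass: 98.55 × 106 = 10,450 g.

10.4 kg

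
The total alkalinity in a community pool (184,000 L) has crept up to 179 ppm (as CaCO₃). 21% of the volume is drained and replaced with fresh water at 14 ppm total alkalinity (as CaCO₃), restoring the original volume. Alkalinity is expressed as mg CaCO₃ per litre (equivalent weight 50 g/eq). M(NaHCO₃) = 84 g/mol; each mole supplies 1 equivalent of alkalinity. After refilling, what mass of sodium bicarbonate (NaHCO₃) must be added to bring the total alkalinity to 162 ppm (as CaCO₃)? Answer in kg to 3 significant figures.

5.46 kg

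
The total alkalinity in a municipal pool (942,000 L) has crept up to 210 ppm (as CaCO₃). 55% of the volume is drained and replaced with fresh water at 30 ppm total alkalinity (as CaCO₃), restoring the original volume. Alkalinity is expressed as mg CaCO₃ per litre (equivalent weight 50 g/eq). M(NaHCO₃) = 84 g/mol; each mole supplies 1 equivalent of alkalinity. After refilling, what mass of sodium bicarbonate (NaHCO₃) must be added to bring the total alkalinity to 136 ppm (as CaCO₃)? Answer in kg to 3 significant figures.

39.6 kg

After draining 55% and refilling: 210 × 0.45 + 30 × 0.55 = 111 ppm.
Deficit to target: 136 − 111 = 25 mg/L.
As CaCO₃: 25 mg/L × 942,000 L = 23,550 g; ÷ 50 g/eq ÷ 1 = 471 mol NaHCO₃.
Mass: 471 × 84 = 39,560 g.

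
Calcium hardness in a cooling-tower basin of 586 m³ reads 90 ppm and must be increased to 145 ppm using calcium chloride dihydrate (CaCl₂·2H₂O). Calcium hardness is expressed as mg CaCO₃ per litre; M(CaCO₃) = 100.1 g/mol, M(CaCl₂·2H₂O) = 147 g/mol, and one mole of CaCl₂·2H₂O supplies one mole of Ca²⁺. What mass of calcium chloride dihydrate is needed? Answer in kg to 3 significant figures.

47.3 kg

Volume: 586 m³ = 586,000 L.
Hardness to add: (145 − 90) = 55 mg/L as CaCO₃ × 586,000 L = 32,230 g as CaCO₃.
Moles of Ca²⁺ (1 mol Ca²⁺ ≡ 1 mol CaCO₃): 32,230 / 100.1 g/mol = 322 mol.
Mass of CaCl₂·2H₂O: 322 × 147 = 47,330 g.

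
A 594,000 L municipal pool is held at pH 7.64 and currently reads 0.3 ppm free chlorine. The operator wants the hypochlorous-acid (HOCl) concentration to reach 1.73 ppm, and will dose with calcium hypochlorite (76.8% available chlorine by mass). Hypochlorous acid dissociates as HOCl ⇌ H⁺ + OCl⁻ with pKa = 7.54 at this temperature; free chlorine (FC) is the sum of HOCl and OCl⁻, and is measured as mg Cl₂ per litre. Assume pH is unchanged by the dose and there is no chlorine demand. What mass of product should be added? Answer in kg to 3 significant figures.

2.79 kg

[OCl⁻]/[HOCl] = 10^(pH − pKa) = 10^(7.64 − 7.54) = 1.259; fraction as HOCl = 1/(1 + 1.259) = 0.4427.
Free chlorine required for 1.73 ppm HOCl: 1.73 / 0.4427 = 3.908 ppm.
FC to add: 3.908 − 0.3 = 3.608 mg/L as Cl₂.
Cl₂ equivalent: 3.608 mg/L × 594,000 L = 2143 g.
Product at 76.8% available Cl: 2143 / 0.768 = 2791 g.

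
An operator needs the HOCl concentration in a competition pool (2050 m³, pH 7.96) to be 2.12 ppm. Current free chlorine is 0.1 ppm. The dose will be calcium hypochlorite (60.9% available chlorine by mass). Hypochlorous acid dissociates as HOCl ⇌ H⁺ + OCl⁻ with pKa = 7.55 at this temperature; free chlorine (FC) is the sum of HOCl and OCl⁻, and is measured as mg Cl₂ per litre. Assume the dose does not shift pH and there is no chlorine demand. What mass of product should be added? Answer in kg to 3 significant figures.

Volume: 2050 m³ = 2,050,000 L.
[OCl⁻]/[HOCl] = 10^(pH − pKa) = 10^(7.96 − 7.55) = 2.57; fraction as HOCl = 1/(1 + 2.57) = 0.2801.
Free chlorine required for 2.12 ppm HOCl: 2.12 / 0.2801 = 7.569 ppm.
FC to add: 7.569 − 0.1 = 7.469 mg/L as Cl₂.
Cl₂ equivalent: 7.469 mg/L × 2,050,000 L = 15,310 g.
Product at 60.9% available Cl: 15,310 / 0.609 = 25,140 g.

25.1 kg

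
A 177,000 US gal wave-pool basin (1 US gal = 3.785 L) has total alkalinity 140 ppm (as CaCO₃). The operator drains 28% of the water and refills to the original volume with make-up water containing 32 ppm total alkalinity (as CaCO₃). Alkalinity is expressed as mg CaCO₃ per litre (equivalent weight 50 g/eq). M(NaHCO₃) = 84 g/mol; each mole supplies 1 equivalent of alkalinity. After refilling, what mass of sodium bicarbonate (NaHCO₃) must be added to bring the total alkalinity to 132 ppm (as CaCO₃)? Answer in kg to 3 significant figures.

Volume: 177,000 US gal × 3.785 L/gal = 669,945 L.
After draining 28% and refilling: 140 × 0.72 + 32 × 0.28 = 109.76 ppm.
Deficit to target: 132 − 109.76 = 22.24 mg/L.
As CaCO₃: 22.24 mg/L × 669,945 L = 14,900 g; ÷ 50 g/eq ÷ 1 = 298 mol NaHCO₃.
Mass: 298 × 84 = 25,030 g.

25.0 kg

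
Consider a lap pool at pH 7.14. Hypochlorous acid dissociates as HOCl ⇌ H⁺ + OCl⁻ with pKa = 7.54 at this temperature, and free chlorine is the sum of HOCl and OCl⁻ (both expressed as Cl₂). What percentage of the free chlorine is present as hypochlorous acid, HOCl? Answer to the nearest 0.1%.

71.5%

[OCl⁻]/[HOCl] = 10^(pH − pKa) = 10^(7.14 − 7.54) = 10^-0.40 = 0.3981.
Fraction as HOCl = 1 / (1 + 0.3981) = 0.7153.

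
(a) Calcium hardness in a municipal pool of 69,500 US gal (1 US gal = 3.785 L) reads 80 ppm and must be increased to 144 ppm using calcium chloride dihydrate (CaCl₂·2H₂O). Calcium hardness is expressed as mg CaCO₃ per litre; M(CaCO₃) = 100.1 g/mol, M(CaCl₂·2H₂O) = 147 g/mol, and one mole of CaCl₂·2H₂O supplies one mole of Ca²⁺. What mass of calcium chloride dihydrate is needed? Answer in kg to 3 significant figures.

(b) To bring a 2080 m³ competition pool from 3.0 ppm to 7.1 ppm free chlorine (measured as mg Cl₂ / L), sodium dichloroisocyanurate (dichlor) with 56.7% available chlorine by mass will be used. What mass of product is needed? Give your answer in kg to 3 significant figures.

(a) 24.7 kg; (b) 15.0 kg

(a) Volume: 69,500 US gal × 3.785 L/gal = 263,058 L.
(a) Hardness to add: (144 − 80) = 64 mg/L as CaCO₃ × 263,058 L = 16,840 g as CaCO₃.
(a) Moles of Ca²⁺ (1 mol Ca²⁺ ≡ 1 mol CaCO₃): 16,840 / 100.1 g/mol = 168.2 mol.
(a) Mass of CaCl₂·2H₂O: 168.2 × 147 = 24,720 g.

(b) Volume: 2080 m³ = 2,080,000 L.
(b) Chlorine deficit: 7.1 − 3.0 = 4.1 ppm = 4.1 mg/L as Cl₂.
(b) Cl₂ equivalent needed: 4.1 mg/L × 2,080,000 L = 8,528,000 mg = 8528 g.
(b) Product at 56.7% available chlorine: 8528 / 0.567 = 15,040 g.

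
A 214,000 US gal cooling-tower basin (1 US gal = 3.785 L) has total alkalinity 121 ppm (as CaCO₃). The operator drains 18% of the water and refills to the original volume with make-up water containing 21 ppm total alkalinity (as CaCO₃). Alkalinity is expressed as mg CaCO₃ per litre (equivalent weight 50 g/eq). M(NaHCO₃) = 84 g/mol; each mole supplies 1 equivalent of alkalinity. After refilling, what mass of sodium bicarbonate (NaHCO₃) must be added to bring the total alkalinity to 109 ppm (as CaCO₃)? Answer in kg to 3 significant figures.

8.16 kg

Volume: 214,000 US gal × 3.785 L/gal = 809,990 L.
After draining 18% and refilling: 121 × 0.82 + 21 × 0.18 = 103 ppm.
Deficit to target: 109 − 103 = 6 mg/L.
As CaCO₃: 6 mg/L × 809,990 L = 4860 g; ÷ 50 g/eq ÷ 1 = 97.2 mol NaHCO₃.
Mass: 97.2 × 84 = 8165 g.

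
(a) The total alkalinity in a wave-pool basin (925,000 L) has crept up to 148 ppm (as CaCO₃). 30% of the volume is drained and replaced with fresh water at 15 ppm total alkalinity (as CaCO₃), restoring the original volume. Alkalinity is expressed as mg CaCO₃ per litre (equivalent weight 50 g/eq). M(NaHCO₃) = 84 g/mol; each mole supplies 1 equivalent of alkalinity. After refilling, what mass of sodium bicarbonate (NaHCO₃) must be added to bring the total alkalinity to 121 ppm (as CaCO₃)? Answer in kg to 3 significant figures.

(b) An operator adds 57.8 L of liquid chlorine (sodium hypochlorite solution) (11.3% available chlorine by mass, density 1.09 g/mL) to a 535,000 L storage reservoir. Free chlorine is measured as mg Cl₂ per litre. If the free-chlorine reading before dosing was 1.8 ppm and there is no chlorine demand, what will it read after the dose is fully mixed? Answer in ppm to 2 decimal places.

(a) 20.0 kg; (b) 15.11 ppm

(a) After draining 30% and refilling: 148 × 0.70 + 15 × 0.30 = 108.1 ppm.
(a) Deficit to target: 121 − 108.1 = 12.9 mg/L.
(a) As CaCO₃: 12.9 mg/L × 925,000 L = 11,930 g; ÷ 50 g/eq ÷ 1 = 238.7 mol NaHCO₃.
(a) Mass: 238.7 × 84 = 20,050 g.

(b) Mass of solution: 57.8 L × 1000 mL/L × 1.09 g/mL = 63,000 g.
(b) Available chlorine delivered: 63,000 g × 0.113 = 7119 g as Cl₂.
(b) Concentration rise: 7119 g / 535,000 L = 13.31 mg/L = 13.31 ppm.
(b) Final FC: 1.8 + 13.31 = 15.11 ppm.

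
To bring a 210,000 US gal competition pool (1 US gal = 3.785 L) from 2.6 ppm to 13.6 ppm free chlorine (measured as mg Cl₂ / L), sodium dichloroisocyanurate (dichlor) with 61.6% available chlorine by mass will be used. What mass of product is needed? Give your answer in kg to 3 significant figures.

Volume: 210,000 US gal × 3.785 L/gal = 794,850 L.
Chlorine deficit: 13.6 − 2.6 = 11 ppm = 11 mg/L as Cl₂.
Cl₂ equivalent needed: 11 mg/L × 794,850 L = 8,743,000 mg = 8743 g.
Product at 61.6% available chlorine: 8743 / 0.616 = 14,190 g.

14.2 kg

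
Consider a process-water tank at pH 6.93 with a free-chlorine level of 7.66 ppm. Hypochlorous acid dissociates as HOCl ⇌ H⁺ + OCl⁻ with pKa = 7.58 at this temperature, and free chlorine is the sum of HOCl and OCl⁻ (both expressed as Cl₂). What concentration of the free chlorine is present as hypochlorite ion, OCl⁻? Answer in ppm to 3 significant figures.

1.40 ppm

[OCl⁻]/[HOCl] = 10^(pH − pKa) = 10^(6.93 − 7.58) = 10^-0.65 = 0.2239.
Fraction as HOCl = 1 / (1 + 0.2239) = 0.8171.
OCl⁻ = (1 − 0.8171) × 7.66 ppm = 1.401 ppm.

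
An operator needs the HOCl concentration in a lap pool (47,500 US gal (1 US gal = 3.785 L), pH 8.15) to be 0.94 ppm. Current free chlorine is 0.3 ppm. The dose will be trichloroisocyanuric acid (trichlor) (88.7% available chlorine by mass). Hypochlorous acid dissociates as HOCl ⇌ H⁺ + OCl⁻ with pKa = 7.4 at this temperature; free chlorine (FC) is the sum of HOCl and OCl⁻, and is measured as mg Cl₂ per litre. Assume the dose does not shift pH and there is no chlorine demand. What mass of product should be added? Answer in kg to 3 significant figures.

1.20 kg

Volume: 47,500 US gal × 3.785 L/gal = 179,788 L.
[OCl⁻]/[HOCl] = 10^(pH − pKa) = 10^(8.15 − 7.4) = 5.623; fraction as HOCl = 1/(1 + 5.623) = 0.151.
Free chlorine required for 0.94 ppm HOCl: 0.94 / 0.151 = 6.226 ppm.
FC to add: 6.226 − 0.3 = 5.926 mg/L as Cl₂.
Cl₂ equivalent: 5.926 mg/L × 179,788 L = 1065 g.
Product at 88.7% available Cl: 1065 / 0.887 = 1201 g.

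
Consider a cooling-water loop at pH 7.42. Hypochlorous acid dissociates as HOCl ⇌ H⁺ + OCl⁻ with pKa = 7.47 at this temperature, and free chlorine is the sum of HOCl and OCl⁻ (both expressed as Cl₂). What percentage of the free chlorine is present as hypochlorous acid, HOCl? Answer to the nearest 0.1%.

[OCl⁻]/[HOCl] = 10^(pH − pKa) = 10^(7.42 − 7.47) = 10^-0.05 = 0.8913.
Fraction as HOCl = 1 / (1 + 0.8913) = 0.5288.

52.9%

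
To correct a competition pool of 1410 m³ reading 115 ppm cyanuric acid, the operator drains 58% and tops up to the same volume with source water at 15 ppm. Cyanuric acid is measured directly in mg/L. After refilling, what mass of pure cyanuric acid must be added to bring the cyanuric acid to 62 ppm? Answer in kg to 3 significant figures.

7.05 kg

Volume: 1410 m³ = 1,410,000 L.
After draining 58% and refilling: 115 × 0.42 + 15 × 0.58 = 57 ppm.
Deficit to target: 62 − 57 = 5 mg/L.
Mass: 5 mg/L × 1,410,000 L = 7050 g cyanuric acid.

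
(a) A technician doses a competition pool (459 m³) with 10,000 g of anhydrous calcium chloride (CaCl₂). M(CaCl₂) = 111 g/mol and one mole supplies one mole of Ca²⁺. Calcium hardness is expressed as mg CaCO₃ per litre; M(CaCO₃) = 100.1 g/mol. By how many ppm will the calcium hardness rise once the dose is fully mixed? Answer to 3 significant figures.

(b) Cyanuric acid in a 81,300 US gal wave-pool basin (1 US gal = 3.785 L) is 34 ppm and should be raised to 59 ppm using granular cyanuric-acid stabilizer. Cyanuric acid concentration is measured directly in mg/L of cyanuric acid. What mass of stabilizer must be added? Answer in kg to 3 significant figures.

(a) 19.6 ppm; (b) 7.69 kg

(a) Volume: 459 m³ = 459,000 L.
(a) Moles of Ca²⁺: 10,000 g ÷ 111 g/mol = 90.09 mol.
(a) As CaCO₃: 90.09 mol × 100.1 g/mol = 9018 g.
(a) Rise: 9018 g / 459,000 L × 1000 = 19.65 mg/L.

(b) Volume: 81,300 US gal × 3.785 L/gal = 307,720 L.
(b) CYA to add: (59 − 34) = 25 mg/L × 307,720 L = 7693 g cyanuric acid.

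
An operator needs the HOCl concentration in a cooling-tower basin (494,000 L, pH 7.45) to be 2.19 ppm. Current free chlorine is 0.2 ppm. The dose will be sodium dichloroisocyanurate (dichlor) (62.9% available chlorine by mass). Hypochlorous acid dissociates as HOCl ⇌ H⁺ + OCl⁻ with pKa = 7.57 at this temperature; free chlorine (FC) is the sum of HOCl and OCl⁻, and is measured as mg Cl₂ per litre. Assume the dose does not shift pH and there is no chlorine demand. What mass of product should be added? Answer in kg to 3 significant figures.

[OCl⁻]/[HOCl] = 10^(pH − pKa) = 10^(7.45 − 7.57) = 0.7586; fraction as HOCl = 1/(1 + 0.7586) = 0.5686.
Free chlorine required for 2.19 ppm HOCl: 2.19 / 0.5686 = 3.851 ppm.
FC to add: 3.851 − 0.2 = 3.651 mg/L as Cl₂.
Cl₂ equivalent: 3.651 mg/L × 494,000 L = 1804 g.
Product at 62.9% available Cl: 1804 / 0.629 = 2868 g.

2.87 kg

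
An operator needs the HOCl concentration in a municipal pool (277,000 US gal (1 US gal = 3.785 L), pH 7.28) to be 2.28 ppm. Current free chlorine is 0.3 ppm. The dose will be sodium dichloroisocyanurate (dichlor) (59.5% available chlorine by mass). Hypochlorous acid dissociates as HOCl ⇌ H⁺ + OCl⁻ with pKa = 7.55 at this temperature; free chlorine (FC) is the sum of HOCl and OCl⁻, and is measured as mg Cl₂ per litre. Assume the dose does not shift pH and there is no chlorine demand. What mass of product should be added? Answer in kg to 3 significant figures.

Volume: 277,000 US gal × 3.785 L/gal = 1,048,445 L.
[OCl⁻]/[HOCl] = 10^(pH − pKa) = 10^(7.28 − 7.55) = 0.537; fraction as HOCl = 1/(1 + 0.537) = 0.6506.
Free chlorine required for 2.28 ppm HOCl: 2.28 / 0.6506 = 3.504 ppm.
FC to add: 3.504 − 0.3 = 3.204 mg/L as Cl₂.
Cl₂ equivalent: 3.204 mg/L × 1,048,445 L = 3360 g.
Product at 59.5% available Cl: 3360 / 0.595 = 5647 g.

5.65 kg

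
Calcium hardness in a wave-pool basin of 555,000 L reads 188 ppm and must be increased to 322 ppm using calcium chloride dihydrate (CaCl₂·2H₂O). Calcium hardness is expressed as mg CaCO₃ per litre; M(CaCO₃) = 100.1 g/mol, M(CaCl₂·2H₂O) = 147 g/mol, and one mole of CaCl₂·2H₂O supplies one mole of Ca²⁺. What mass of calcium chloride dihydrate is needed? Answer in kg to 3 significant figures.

109 kg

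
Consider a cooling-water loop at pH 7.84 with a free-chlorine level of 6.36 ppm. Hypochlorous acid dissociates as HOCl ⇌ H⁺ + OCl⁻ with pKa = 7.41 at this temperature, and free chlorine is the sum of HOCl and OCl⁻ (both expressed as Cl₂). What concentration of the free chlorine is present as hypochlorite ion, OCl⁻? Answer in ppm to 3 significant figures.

4.64 ppm

[OCl⁻]/[HOCl] = 10^(pH − pKa) = 10^(7.84 − 7.41) = 10^0.43 = 2.692.
Fraction as HOCl = 1 / (1 + 2.692) = 0.2709.
OCl⁻ = (1 − 0.2709) × 6.36 ppm = 4.637 ppm.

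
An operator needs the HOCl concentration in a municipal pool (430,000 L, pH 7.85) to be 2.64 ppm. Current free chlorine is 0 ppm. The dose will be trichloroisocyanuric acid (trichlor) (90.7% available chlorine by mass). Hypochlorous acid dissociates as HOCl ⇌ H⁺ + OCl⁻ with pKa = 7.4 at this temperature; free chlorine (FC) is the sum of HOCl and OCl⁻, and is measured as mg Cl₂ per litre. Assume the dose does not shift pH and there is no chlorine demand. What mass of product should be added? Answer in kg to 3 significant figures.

4.78 kg

[OCl⁻]/[HOCl] = 10^(pH − pKa) = 10^(7.85 − 7.4) = 2.818; fraction as HOCl = 1/(1 + 2.818) = 0.2619.
Free chlorine required for 2.64 ppm HOCl: 2.64 / 0.2619 = 10.08 ppm.
FC to add: 10.08 − 0 = 10.08 mg/L as Cl₂.
Cl₂ equivalent: 10.08 mg/L × 430,000 L = 4335 g.
Product at 90.7% available Cl: 4335 / 0.907 = 4779 g.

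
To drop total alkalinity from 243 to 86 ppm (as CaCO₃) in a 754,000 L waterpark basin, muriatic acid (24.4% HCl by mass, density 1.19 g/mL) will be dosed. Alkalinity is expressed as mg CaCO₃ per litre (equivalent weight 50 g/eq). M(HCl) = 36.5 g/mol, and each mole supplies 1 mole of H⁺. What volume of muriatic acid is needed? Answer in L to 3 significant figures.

298 L

Alkalinity to neutralize: (243 − 86) = 157 mg/L as CaCO₃ × 754,000 L = 118,400 g as CaCO₃.
Equivalents of H⁺ required: 118,400 ÷ 50 g/eq = 2368 eq = 2368 mol HCl.
Mass of HCl: 2368 × 36.5 = 86,420 g.
Mass of 24.4% solution: 86,420 / 0.244 = 354,200 g.
Volume: 354,200 g ÷ 1.19 g/mL = 297,600 mL.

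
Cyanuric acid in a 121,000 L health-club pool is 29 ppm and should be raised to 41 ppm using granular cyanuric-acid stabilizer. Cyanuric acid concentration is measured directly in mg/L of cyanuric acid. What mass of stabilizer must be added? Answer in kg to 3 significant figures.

1.45 kg

CYA to add: (41 − 29) = 12 mg/L × 121,000 L = 1452 g cyanuric acid.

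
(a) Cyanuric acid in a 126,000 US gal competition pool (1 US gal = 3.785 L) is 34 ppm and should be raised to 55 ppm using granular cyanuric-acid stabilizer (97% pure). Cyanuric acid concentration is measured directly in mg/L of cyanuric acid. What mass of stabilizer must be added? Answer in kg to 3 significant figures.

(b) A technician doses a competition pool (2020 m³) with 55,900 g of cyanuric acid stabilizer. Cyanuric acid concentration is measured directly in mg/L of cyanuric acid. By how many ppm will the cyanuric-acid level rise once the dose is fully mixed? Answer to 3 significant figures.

(a) 10.3 kg; (b) 27.7 ppm

(a) Volume: 126,000 US gal × 3.785 L/gal = 476,910 L.
(a) CYA to add: (55 − 34) = 21 mg/L × 476,910 L = 10,020 g cyanuric acid.
(a) At 97% purity: 10,020 / 0.97 = 10,320 g product.

(b) Volume: 2020 m³ = 2,020,000 L.
(b) Rise: 55,900 g / 2,020,000 L × 1000 = 27.67 mg/L.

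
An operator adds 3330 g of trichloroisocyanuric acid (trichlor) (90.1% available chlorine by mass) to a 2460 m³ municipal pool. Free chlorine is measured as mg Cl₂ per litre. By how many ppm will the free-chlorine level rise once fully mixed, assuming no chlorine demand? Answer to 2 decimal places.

Volume: 2460 m³ = 2,460,000 L.
Available chlorine delivered: 3330 g × 0.901 = 3000 g as Cl₂.
Concentration rise: 3000 g / 2,460,000 L = 1.22 mg/L = 1.22 ppm.

1.22 ppm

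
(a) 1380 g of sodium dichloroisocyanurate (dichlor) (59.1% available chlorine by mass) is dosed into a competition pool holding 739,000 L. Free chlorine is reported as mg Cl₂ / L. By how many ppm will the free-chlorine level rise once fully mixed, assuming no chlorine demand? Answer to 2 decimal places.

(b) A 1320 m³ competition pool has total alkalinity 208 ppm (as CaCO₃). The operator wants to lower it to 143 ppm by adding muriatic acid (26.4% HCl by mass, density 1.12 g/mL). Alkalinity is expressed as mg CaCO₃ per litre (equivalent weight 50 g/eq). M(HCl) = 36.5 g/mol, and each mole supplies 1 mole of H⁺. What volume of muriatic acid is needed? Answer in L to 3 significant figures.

(a) Available chlorine delivered: 1380 g × 0.591 = 815.6 g as Cl₂.
(a) Concentration rise: 815.6 g / 739,000 L = 1.104 mg/L = 1.10 ppm.

(b) Volume: 1320 m³ = 1,320,000 L.
(b) Alkalinity to neutralize: (208 − 143) = 65 mg/L as CaCO₃ × 1,320,000 L = 85,800 g as CaCO₃.
(b) Equivalents of H⁺ required: 85,800 ÷ 50 g/eq = 1716 eq = 1716 mol HCl.
(b) Mass of HCl: 1716 × 36.5 = 62,630 g.
(b) Mass of 26.4% solution: 62,630 / 0.264 = 237,200 g.
(b) Volume: 237,200 g ÷ 1.12 g/mL = 211,800 mL.

(a) 1.10 ppm; (b) 212 L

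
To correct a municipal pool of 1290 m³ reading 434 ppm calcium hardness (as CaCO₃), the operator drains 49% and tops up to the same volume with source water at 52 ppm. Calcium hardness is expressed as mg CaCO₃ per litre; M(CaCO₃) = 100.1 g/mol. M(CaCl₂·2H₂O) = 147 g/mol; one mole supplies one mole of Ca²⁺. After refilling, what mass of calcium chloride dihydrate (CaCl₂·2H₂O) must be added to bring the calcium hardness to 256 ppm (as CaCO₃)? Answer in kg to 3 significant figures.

Volume: 1290 m³ = 1,290,000 L.
After draining 49% and refilling: 434 × 0.51 + 52 × 0.49 = 246.82 ppm.
Deficit to target: 256 − 246.82 = 9.18 mg/L.
As CaCO₃: 9.18 mg/L × 1,290,000 L = 11,840 g; ÷ 100.1 = 118.3 mol Ca²⁺.
Mass: 118.3 × 147 = 17,390 g.

17.4 kg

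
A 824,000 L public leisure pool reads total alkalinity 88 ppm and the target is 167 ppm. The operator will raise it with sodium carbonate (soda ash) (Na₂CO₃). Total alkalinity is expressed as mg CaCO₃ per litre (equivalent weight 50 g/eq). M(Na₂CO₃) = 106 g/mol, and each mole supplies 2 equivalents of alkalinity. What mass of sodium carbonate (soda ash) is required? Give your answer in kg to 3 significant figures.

Alkalinity to add: (167 − 88) = 79 mg/L as CaCO₃ × 824,000 L = 65,100 g as CaCO₃.
Equivalents: 65,100 g ÷ 50 g/eq = 1302 eq.
Each mole of Na₂CO₃ supplies 2 eq, so 1302 / 2 = 651 mol.
Mass: 651 mol × 106 g/mol = 69,000 g.

69.0 kg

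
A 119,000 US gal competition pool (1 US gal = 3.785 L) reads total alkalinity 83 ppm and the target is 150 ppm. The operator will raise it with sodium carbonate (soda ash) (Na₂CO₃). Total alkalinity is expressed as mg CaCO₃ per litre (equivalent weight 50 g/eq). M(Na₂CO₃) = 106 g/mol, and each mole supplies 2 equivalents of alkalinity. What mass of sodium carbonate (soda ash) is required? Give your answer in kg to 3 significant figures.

Volume: 119,000 US gal × 3.785 L/gal = 450,415 L.
Alkalinity to add: (150 − 83) = 67 mg/L as CaCO₃ × 450,415 L = 30,180 g as CaCO₃.
Equivalents: 30,180 g ÷ 50 g/eq = 603.6 eq.
Each mole of Na₂CO₃ supplies 2 eq, so 603.6 / 2 = 301.8 mol.
Mass: 301.8 mol × 106 g/mol = 31,990 g.

32.0 kg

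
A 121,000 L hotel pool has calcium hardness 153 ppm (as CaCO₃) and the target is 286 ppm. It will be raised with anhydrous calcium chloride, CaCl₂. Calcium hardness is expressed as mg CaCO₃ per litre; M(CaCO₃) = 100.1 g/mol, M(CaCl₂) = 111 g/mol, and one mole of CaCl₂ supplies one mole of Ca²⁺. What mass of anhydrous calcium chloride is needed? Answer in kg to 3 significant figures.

17.8 kg

Hardness to add: (286 − 153) = 133 mg/L as CaCO₃ × 121,000 L = 16,090 g as CaCO₃.
Moles of Ca²⁺ (1 mol Ca²⁺ ≡ 1 mol CaCO₃): 16,090 / 100.1 g/mol = 160.8 mol.
Mass of CaCl₂: 160.8 × 111 = 17,850 g.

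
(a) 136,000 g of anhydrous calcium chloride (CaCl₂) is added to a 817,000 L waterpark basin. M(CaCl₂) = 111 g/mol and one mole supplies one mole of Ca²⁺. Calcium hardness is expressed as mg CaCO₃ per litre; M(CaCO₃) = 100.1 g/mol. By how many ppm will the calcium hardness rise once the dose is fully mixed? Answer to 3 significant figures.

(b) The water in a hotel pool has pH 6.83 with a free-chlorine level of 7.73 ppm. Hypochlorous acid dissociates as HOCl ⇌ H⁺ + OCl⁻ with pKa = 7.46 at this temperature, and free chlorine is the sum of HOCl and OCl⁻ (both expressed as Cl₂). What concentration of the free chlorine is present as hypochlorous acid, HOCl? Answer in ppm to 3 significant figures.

(a) Moles of Ca²⁺: 136,000 g ÷ 111 g/mol = 1225 mol.
(a) As CaCO₃: 1225 mol × 100.1 g/mol = 122,600 g.
(a) Rise: 122,600 g / 817,000 L × 1000 = 150.1 mg/L.

(b) [OCl⁻]/[HOCl] = 10^(pH − pKa) = 10^(6.83 − 7.46) = 10^-0.63 = 0.2344.
(b) Fraction as HOCl = 1 / (1 + 0.2344) = 0.8101.
(b) HOCl = 0.8101 × 7.73 ppm = 6.262 ppm.

(a) 150 ppm; (b) 6.26 ppm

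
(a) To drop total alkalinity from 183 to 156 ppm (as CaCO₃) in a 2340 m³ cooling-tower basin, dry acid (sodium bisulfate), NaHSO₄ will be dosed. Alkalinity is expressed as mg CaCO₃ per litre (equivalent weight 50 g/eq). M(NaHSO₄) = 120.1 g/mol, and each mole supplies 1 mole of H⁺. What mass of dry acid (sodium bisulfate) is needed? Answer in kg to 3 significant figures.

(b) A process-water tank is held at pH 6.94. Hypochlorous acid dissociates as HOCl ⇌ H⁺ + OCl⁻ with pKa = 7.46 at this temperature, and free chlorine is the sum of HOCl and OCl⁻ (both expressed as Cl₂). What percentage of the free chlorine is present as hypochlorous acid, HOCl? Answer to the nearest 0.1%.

(a) 152 kg; (b) 76.8%

(a) Volume: 2340 m³ = 2,340,000 L.
(a) Alkalinity to neutralize: (183 − 156) = 27 mg/L as CaCO₃ × 2,340,000 L = 63,180 g as CaCO₃.
(a) Equivalents of H⁺ required: 63,180 ÷ 50 g/eq = 1264 eq = 1264 mol NaHSO₄.
(a) Mass of NaHSO₄: 1264 × 120.1 = 151,800 g.

(b) [OCl⁻]/[HOCl] = 10^(pH − pKa) = 10^(6.94 − 7.46) = 10^-0.52 = 0.302.
(b) Fraction as HOCl = 1 / (1 + 0.302) = 0.7681.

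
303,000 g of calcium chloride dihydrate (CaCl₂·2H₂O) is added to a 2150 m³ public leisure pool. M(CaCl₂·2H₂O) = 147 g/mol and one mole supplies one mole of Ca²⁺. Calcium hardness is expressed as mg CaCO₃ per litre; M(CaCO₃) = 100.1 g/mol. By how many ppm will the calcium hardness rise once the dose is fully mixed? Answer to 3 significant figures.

Volume: 2150 m³ = 2,150,000 L.
Moles of Ca²⁺: 303,000 g ÷ 147 g/mol = 2061 mol.
As CaCO₃: 2061 mol × 100.1 g/mol = 206,300 g.
Rise: 206,300 g / 2,150,000 L × 1000 = 95.97 mg/L.

96.0 ppm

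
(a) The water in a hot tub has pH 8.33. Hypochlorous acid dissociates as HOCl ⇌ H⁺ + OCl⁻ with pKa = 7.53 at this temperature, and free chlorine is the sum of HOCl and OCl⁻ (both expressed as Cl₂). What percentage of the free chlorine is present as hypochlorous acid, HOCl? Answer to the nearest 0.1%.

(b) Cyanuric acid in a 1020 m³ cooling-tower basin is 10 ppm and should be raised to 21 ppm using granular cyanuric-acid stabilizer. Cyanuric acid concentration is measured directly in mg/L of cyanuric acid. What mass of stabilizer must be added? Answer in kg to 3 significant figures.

(a) [OCl⁻]/[HOCl] = 10^(pH − pKa) = 10^(8.33 − 7.53) = 10^0.80 = 6.31.
(a) Fraction as HOCl = 1 / (1 + 6.31) = 0.1368.

(b) Volume: 1020 m³ = 1,020,000 L.
(b) CYA to add: (21 − 10) = 11 mg/L × 1,020,000 L = 11,220 g cyanuric acid.

(a) 13.7%; (b) 11.2 kg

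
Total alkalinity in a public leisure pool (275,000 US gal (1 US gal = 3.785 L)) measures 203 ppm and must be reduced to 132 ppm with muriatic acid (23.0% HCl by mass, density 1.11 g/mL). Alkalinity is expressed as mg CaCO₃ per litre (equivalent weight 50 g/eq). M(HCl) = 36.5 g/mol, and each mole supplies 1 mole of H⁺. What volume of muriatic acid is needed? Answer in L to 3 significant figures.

211 L

Volume: 275,000 US gal × 3.785 L/gal = 1,040,875 L.
Alkalinity to neutralize: (203 − 132) = 71 mg/L as CaCO₃ × 1,040,875 L = 73,900 g as CaCO₃.
Equivalents of H⁺ required: 73,900 ÷ 50 g/eq = 1478 eq = 1478 mol HCl.
Mass of HCl: 1478 × 36.5 = 53,950 g.
Mass of 23.0% solution: 53,950 / 0.23 = 234,600 g.
Volume: 234,600 g ÷ 1.11 g/mL = 211,300 mL.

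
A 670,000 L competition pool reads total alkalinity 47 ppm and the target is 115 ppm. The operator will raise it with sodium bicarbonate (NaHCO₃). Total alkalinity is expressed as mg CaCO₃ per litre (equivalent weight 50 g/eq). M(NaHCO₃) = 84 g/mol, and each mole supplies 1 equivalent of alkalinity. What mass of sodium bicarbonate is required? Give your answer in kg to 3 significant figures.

Alkalinity to add: (115 − 47) = 68 mg/L as CaCO₃ × 670,000 L = 45,560 g as CaCO₃.
Equivalents: 45,560 g ÷ 50 g/eq = 911.2 eq.
NaHCO₃ supplies 1 eq per mole → 911.2 mol.
Mass: 911.2 mol × 84 g/mol = 76,540 g.

76.5 kg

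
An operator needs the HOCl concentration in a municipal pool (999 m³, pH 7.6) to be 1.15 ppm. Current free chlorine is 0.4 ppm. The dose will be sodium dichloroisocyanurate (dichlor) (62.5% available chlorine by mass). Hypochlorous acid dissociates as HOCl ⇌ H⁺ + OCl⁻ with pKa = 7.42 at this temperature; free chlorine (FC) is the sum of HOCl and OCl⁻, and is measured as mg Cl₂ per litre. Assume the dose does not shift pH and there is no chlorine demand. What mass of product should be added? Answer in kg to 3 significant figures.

3.98 kg

Volume: 999 m³ = 999,000 L.
[OCl⁻]/[HOCl] = 10^(pH − pKa) = 10^(7.6 − 7.42) = 1.514; fraction as HOCl = 1/(1 + 1.514) = 0.3978.
Free chlorine required for 1.15 ppm HOCl: 1.15 / 0.3978 = 2.891 ppm.
FC to add: 2.891 − 0.4 = 2.491 mg/L as Cl₂.
Cl₂ equivalent: 2.491 mg/L × 999,000 L = 2488 g.
Product at 62.5% available Cl: 2488 / 0.625 = 3981 g.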